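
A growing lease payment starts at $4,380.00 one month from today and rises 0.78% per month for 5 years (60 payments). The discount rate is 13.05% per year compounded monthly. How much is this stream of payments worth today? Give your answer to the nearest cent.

$237,958.21

Periodic rate r = 0.1305/12 per month; n is counted in months.
Growing ordinary annuity: PV = PMT₁ × [1 − ((1+g)/(1+r))^n] / (r − g) = 4,380 × [1 − ((1+0.0078)/(1+r))^60] / (r − 0.0078) = $237,958.21.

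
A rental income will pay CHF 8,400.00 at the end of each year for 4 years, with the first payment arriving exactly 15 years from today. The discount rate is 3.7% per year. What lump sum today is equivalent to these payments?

CHF 18,464.95

Ordinary annuity of 4 payments, first payment at period 15.
Periodic rate r = 0.037 per year.
The ordinary-annuity PV formula values the stream one period before the first payment (period 14); discount that back 14 periods:
PV₀ = 8,400 × [1 − (1+r)^−4] / r × (1+r)^−14 = CHF 18,464.95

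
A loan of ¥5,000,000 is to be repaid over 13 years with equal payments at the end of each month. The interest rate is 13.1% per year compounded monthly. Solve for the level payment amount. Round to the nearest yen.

Level ordinary annuity; solve PV = PMT × [(1 − (1+r)^−n)/r] for PMT.
Periodic rate r = 0.131/12 per month; n is counted in months.
With n = 156: PMT = 5,000,000 / ([(1 − (1+r)^−n)/r]) = ¥66,877

¥66,877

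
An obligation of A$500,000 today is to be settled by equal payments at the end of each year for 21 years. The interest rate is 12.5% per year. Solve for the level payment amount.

Level ordinary annuity; solve PV = PMT × [(1 − (1+r)^−n)/r] for PMT.
Periodic rate r = 0.125 per year.
With n = 21: PMT = 500,000 / ([(1 − (1+r)^−n)/r]) = A$68,253.35

A$68,253.35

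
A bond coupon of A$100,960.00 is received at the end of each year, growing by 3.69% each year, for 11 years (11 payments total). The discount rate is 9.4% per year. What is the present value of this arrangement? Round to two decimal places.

Periodic rate r = 0.094 per year.
Growing ordinary annuity: PV = PMT₁ × [1 − ((1+g)/(1+r))^n] / (r − g) = 100,960 × [1 − ((1+0.0369)/(1+r))^11] / (r − 0.0369) = A$787,669.64.

A$787,669.64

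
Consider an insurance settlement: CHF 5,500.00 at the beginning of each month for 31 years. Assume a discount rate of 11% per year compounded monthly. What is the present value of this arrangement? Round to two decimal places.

This is an annuity due: 372 payments of CHF 5,500.00 at the beginning of each month.
Periodic rate r = 0.11/12 per month; n is counted in months.
PV = PMT × [(1 − (1+r)^−n)/r] × (1+r) = 5,500 × [1 − (1+r)^−372] / r × (1+r) = CHF 585,180.34

CHF 585,180.34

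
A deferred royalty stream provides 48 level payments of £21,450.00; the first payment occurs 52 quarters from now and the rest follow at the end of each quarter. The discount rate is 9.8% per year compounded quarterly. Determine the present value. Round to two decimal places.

Ordinary annuity of 48 payments, first payment at period 52.
Periodic rate r = 0.098/4 per quarter; n is counted in quarters.
The ordinary-annuity PV formula values the stream one period before the first payment (period 51); discount that back 51 periods:
PV₀ = 21,450 × [1 − (1+r)^−48] / r × (1+r)^−51 = £175,049.89

£175,049.89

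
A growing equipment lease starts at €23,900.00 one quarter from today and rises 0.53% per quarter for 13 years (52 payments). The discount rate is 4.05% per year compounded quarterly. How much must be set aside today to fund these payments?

Periodic rate r = 0.0405/4 per quarter; n is counted in quarters.
Growing ordinary annuity: PV = PMT₁ × [1 − ((1+g)/(1+r))^n] / (r − g) = 23,900 × [1 − ((1+0.0053)/(1+r))^52] / (r − 0.0053) = €1,091,745.09.

€1,091,745.09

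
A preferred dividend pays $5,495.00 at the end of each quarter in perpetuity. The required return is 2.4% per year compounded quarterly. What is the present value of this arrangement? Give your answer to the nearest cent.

$915,833.33

Periodic rate r = 0.024/4 per quarter.
Level perpetuity: PV = PMT / r = 5,495 / (0.024/4) = $915,833.33.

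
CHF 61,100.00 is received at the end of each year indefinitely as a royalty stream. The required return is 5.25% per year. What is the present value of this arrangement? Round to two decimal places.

Periodic rate r = 0.0525 per year.
Level perpetuity: PV = PMT / r = 61,100 / (0.0525) = CHF 1,163,809.52.

CHF 1,163,809.52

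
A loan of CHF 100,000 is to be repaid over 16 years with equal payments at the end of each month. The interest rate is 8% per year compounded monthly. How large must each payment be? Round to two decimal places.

CHF 924.93

Level ordinary annuity; solve PV = PMT × [(1 − (1+r)^−n)/r] for PMT.
Periodic rate r = 0.08/12 per month; n is counted in months.
With n = 192: PMT = 100,000 / ([(1 − (1+r)^−n)/r]) = CHF 924.93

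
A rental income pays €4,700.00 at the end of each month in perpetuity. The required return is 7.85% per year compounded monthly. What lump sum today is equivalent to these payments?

€718,471.34

Periodic rate r = 0.0785/12 per month.
Level perpetuity: PV = PMT / r = 4,700 / (0.0785/12) = €718,471.34.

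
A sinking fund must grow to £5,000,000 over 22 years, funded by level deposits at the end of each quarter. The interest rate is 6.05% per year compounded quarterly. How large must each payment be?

Level ordinary annuity; solve FV = PMT × [((1+r)^n − 1)/r] for PMT.
Periodic rate r = 0.0605/4 per quarter; n is counted in quarters.
With n = 88: PMT = 5,000,000 / ([((1+r)^n − 1)/r]) = £27,527.06

£27,527.06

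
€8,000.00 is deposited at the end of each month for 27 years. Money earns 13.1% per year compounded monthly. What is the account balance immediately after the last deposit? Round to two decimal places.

This is an ordinary annuity: 324 deposits of €8,000.00 at the end of each month.
Periodic rate r = 0.131/12 per month; n is counted in months.
FV = PMT × [((1+r)^n − 1)/r] = 8,000 × [(1+r)^324 − 1] / r = €23,971,643.34

€23,971,643.34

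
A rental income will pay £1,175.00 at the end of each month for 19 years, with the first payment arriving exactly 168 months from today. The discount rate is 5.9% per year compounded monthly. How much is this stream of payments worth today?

£70,918.67

Ordinary annuity of 228 payments, first payment at period 168.
Periodic rate r = 0.059/12 per month; n is counted in months.
The ordinary-annuity PV formula values the stream one period before the first payment (period 167); discount that back 167 periods:
PV₀ = 1,175 × [1 − (1+r)^−228] / r × (1+r)^−167 = £70,918.67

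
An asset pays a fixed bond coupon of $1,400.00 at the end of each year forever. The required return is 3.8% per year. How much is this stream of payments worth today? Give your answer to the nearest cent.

Periodic rate r = 0.038 per year.
Level perpetuity: PV = PMT / r = 1,400 / (0.038) = $36,842.11.

$36,842.11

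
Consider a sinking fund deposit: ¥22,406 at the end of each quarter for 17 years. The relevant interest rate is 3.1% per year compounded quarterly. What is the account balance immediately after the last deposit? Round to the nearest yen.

This is an ordinary annuity: 68 deposits of ¥22,406 at the end of each quarter.
Periodic rate r = 0.031/4 per quarter; n is counted in quarters.
FV = PMT × [((1+r)^n − 1)/r] = 22,406 × [(1+r)^68 − 1] / r = ¥1,996,029

¥1,996,029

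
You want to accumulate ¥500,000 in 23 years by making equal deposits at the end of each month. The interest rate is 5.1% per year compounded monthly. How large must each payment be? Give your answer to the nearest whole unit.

Level ordinary annuity; solve FV = PMT × [((1+r)^n − 1)/r] for PMT.
Periodic rate r = 0.051/12 per month; n is counted in months.
With n = 276: PMT = 500,000 / ([((1+r)^n − 1)/r]) = ¥956

¥956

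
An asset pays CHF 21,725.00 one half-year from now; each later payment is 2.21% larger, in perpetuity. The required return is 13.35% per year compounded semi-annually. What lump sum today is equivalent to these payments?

CHF 486,562.15

Periodic rate r = 0.1335/2 per half-year.
Growing perpetuity (Gordon): PV = PMT₁ / (r − g) = 21,725 / (r − 0.0221) = CHF 486,562.15.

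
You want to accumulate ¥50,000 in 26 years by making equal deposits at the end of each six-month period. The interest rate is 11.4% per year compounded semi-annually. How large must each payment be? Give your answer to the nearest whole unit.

Level ordinary annuity; solve FV = PMT × [((1+r)^n − 1)/r] for PMT.
Periodic rate r = 0.114/2 per half-year; n is counted in half-years.
With n = 52: PMT = 50,000 / ([((1+r)^n − 1)/r]) = ¥169

¥169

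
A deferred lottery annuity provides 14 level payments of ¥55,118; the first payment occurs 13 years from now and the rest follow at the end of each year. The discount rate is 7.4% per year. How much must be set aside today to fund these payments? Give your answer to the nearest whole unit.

Ordinary annuity of 14 payments, first payment at period 13.
Periodic rate r = 0.074 per year.
The ordinary-annuity PV formula values the stream one period before the first payment (period 12); discount that back 12 periods:
PV₀ = 55,118 × [1 − (1+r)^−14] / r × (1+r)^−12 = ¥199,836

¥199,836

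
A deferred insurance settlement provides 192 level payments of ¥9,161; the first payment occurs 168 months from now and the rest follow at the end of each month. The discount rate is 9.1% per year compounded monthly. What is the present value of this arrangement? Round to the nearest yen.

Ordinary annuity of 192 payments, first payment at period 168.
Periodic rate r = 0.091/12 per month; n is counted in months.
The ordinary-annuity PV formula values the stream one period before the first payment (period 167); discount that back 167 periods:
PV₀ = 9,161 × [1 − (1+r)^−192] / r × (1+r)^−167 = ¥261,898

¥261,898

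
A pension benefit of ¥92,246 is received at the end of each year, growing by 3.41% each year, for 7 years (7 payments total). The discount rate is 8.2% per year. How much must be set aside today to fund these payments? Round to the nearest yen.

Periodic rate r = 0.082 per year.
Growing ordinary annuity: PV = PMT₁ × [1 − ((1+g)/(1+r))^n] / (r − g) = 92,246 × [1 − ((1+0.0341)/(1+r))^7] / (r − 0.0341) = ¥523,123.

¥523,123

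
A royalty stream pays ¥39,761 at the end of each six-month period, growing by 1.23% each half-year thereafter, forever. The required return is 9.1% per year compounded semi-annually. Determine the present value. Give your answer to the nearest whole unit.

Periodic rate r = 0.091/2 per half-year.
Growing perpetuity (Gordon): PV = PMT₁ / (r − g) = 39,761 / (r − 0.0123) = ¥1,197,620.

¥1,197,620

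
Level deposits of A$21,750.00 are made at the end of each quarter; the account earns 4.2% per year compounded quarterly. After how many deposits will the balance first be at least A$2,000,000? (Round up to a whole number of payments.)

65 payments

Periodic rate r = 0.042/4 per quarter; n is counted in quarters.
Ordinary annuity FV: 2,000,000 = 21,750 × [((1+r)^n − 1)/r].
(1+r)^n = 1 + 2,000,000 × r / 21,750, so n = ln(1 + 2,000,000·r/21,750) / ln(1+r) = 64.69.
Round up to a whole number of payments: n = 65.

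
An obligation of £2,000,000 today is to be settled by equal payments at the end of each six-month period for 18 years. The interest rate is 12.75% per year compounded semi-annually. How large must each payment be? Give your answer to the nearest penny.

Level ordinary annuity; solve PV = PMT × [(1 − (1+r)^−n)/r] for PMT.
Periodic rate r = 0.1275/2 per half-year; n is counted in half-years.
With n = 36: PMT = 2,000,000 / ([(1 − (1+r)^−n)/r]) = £142,951.24

£142,951.24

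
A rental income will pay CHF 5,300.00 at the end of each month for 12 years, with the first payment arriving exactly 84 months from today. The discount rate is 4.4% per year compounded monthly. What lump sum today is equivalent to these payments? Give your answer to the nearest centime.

CHF 437,004.08

Ordinary annuity of 144 payments, first payment at period 84.
Periodic rate r = 0.044/12 per month; n is counted in months.
The ordinary-annuity PV formula values the stream one period before the first payment (period 83); discount that back 83 periods:
PV₀ = 5,300 × [1 − (1+r)^−144] / r × (1+r)^−83 = CHF 437,004.08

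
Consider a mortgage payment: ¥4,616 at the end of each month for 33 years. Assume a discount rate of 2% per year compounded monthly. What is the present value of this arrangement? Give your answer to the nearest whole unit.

¥1,337,342

This is an ordinary annuity: 396 payments of ¥4,616 at the end of each month.
Periodic rate r = 0.02/12 per month; n is counted in months.
PV = PMT × [(1 − (1+r)^−n)/r] = 4,616 × [1 − (1+r)^−396] / r = ¥1,337,342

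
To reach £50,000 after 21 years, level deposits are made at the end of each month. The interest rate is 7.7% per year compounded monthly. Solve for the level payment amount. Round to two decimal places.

Level ordinary annuity; solve FV = PMT × [((1+r)^n − 1)/r] for PMT.
Periodic rate r = 0.077/12 per month; n is counted in months.
With n = 252: PMT = 50,000 / ([((1+r)^n − 1)/r]) = £79.97

£79.97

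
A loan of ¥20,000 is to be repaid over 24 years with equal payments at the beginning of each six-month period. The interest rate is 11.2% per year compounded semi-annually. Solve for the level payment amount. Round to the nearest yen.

Level annuity due; solve PV = PMT × [(1 − (1+r)^−n)/r] × (1+r) for PMT.
Periodic rate r = 0.112/2 per half-year; n is counted in half-years.
With n = 48: PMT = 20,000 / ([(1 − (1+r)^−n)/r] × (1+r)) = ¥1,144

¥1,144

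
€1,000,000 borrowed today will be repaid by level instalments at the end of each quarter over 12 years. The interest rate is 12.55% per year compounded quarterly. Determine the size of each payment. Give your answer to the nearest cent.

Level ordinary annuity; solve PV = PMT × [(1 − (1+r)^−n)/r] for PMT.
Periodic rate r = 0.1255/4 per quarter; n is counted in quarters.
With n = 48: PMT = 1,000,000 / ([(1 − (1+r)^−n)/r]) = €40,587.99

€40,587.99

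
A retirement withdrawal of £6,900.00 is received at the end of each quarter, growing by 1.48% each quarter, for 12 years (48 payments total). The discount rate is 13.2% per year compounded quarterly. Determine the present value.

£217,601.63

Periodic rate r = 0.132/4 per quarter; n is counted in quarters.
Growing ordinary annuity: PV = PMT₁ × [1 − ((1+g)/(1+r))^n] / (r − g) = 6,900 × [1 − ((1+0.0148)/(1+r))^48] / (r − 0.0148) = £217,601.63.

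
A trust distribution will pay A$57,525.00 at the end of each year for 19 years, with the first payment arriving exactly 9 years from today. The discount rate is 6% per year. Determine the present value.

Ordinary annuity of 19 payments, first payment at period 9.
Periodic rate r = 0.06 per year.
The ordinary-annuity PV formula values the stream one period before the first payment (period 8); discount that back 8 periods:
PV₀ = 57,525 × [1 − (1+r)^−19] / r × (1+r)^−8 = A$402,717.59

A$402,717.59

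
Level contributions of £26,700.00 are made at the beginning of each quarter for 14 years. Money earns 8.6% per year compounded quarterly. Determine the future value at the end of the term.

This is an annuity due: 56 deposits of £26,700.00 at the beginning of each quarter.
Periodic rate r = 0.086/4 per quarter; n is counted in quarters.
FV = PMT × [((1+r)^n − 1)/r] × (1+r) = 26,700 × [(1+r)^56 − 1] / r × (1+r) = £2,906,472.86

£2,906,472.86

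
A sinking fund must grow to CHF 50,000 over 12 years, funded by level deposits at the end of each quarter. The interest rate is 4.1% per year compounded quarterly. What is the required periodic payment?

Level ordinary annuity; solve FV = PMT × [((1+r)^n − 1)/r] for PMT.
Periodic rate r = 0.041/4 per quarter; n is counted in quarters.
With n = 48: PMT = 50,000 / ([((1+r)^n − 1)/r]) = CHF 811.57

CHF 811.57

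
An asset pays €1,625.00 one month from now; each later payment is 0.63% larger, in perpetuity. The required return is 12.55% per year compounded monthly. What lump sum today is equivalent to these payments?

€390,781.56

Periodic rate r = 0.1255/12 per month.
Growing perpetuity (Gordon): PV = PMT₁ / (r − g) = 1,625 / (r − 0.0063) = €390,781.56.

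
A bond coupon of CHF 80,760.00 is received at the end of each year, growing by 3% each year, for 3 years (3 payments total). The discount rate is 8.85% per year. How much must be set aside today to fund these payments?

Periodic rate r = 0.0885 per year.
Growing ordinary annuity: PV = PMT₁ × [1 − ((1+g)/(1+r))^n] / (r − g) = 80,760 × [1 − ((1+0.03)/(1+r))^3] / (r − 0.03) = CHF 210,833.48.

CHF 210,833.48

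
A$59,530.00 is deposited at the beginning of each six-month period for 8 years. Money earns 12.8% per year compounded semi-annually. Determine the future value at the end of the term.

This is an annuity due: 16 deposits of A$59,530.00 at the beginning of each six-month period.
Periodic rate r = 0.128/2 per half-year; n is counted in half-years.
FV = PMT × [((1+r)^n − 1)/r] × (1+r) = 59,530 × [(1+r)^16 − 1] / r × (1+r) = A$1,680,635.44

A$1,680,635.44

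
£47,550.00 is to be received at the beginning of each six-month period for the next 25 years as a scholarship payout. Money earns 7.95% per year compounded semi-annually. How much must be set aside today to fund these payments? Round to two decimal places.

£1,066,644.89

This is an annuity due: 50 payments of £47,550.00 at the beginning of each six-month period.
Periodic rate r = 0.0795/2 per half-year; n is counted in half-years.
PV = PMT × [(1 − (1+r)^−n)/r] × (1+r) = 47,550 × [1 − (1+r)^−50] / r × (1+r) = £1,066,644.89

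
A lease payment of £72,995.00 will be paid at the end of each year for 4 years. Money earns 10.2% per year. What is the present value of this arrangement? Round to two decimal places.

This is an ordinary annuity: 4 payments of £72,995.00 at the end of each year.
Periodic rate r = 0.102 per year.
PV = PMT × [(1 − (1+r)^−n)/r] = 72,995 × [1 − (1+r)^−4] / r = £230,386.12

£230,386.12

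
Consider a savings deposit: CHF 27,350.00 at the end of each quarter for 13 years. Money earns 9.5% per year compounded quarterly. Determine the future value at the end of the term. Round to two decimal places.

CHF 2,751,229.93

This is an ordinary annuity: 52 deposits of CHF 27,350.00 at the end of each quarter.
Periodic rate r = 0.095/4 per quarter; n is counted in quarters.
FV = PMT × [((1+r)^n − 1)/r] = 27,350 × [(1+r)^52 − 1] / r = CHF 2,751,229.93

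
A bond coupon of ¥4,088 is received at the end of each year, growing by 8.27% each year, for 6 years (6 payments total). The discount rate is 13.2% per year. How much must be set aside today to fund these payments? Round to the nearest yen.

Periodic rate r = 0.132 per year.
Growing ordinary annuity: PV = PMT₁ × [1 − ((1+g)/(1+r))^n] / (r − g) = 4,088 × [1 − ((1+0.0827)/(1+r))^6] / (r − 0.0827) = ¥19,441.

¥19,441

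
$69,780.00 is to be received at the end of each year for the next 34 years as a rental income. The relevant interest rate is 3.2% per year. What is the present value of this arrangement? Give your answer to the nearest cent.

This is an ordinary annuity: 34 payments of $69,780.00 at the end of each year.
Periodic rate r = 0.032 per year.
PV = PMT × [(1 − (1+r)^−n)/r] = 69,780 × [1 − (1+r)^−34] / r = $1,433,365.79

$1,433,365.79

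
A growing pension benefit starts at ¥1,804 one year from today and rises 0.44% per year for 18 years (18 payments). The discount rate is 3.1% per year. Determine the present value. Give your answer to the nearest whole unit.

Periodic rate r = 0.031 per year.
Growing ordinary annuity: PV = PMT₁ × [1 − ((1+g)/(1+r))^n] / (r − g) = 1,804 × [1 − ((1+0.0044)/(1+r))^18] / (r − 0.0044) = ¥25,453.

¥25,453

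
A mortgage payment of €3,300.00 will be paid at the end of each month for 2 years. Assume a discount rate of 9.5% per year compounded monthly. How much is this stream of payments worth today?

This is an ordinary annuity: 24 payments of €3,300.00 at the end of each month.
Periodic rate r = 0.095/12 per month; n is counted in months.
PV = PMT × [(1 − (1+r)^−n)/r] = 3,300 × [1 − (1+r)^−24] / r = €71,872.73

€71,872.73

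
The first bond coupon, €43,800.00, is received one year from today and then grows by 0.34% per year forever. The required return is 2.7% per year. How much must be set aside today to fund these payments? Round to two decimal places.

€1,855,932.20

Periodic rate r = 0.027 per year.
Growing perpetuity (Gordon): PV = PMT₁ / (r − g) = 43,800 / (r − 0.0034) = €1,855,932.20.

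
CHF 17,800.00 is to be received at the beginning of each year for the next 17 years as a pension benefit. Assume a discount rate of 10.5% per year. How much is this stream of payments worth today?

This is an annuity due: 17 payments of CHF 17,800.00 at the beginning of each year.
Periodic rate r = 0.105 per year.
PV = PMT × [(1 − (1+r)^−n)/r] × (1+r) = 17,800 × [1 − (1+r)^−17] / r × (1+r) = CHF 153,012.74

CHF 153,012.74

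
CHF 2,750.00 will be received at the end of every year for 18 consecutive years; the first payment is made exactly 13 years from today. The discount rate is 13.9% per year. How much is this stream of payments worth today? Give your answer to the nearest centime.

CHF 3,751.19

Ordinary annuity of 18 payments, first payment at period 13.
Periodic rate r = 0.139 per year.
The ordinary-annuity PV formula values the stream one period before the first payment (period 12); discount that back 12 periods:
PV₀ = 2,750 × [1 − (1+r)^−18] / r × (1+r)^−12 = CHF 3,751.19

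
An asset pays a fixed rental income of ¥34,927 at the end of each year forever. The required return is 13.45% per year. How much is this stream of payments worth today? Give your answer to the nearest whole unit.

¥259,680

Periodic rate r = 0.1345 per year.
Level perpetuity: PV = PMT / r = 34,927 / (0.1345) = ¥259,680.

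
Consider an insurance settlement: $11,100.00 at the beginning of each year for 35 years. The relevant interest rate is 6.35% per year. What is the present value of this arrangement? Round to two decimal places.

$164,351.80

This is an annuity due: 35 payments of $11,100.00 at the beginning of each year.
Periodic rate r = 0.0635 per year.
PV = PMT × [(1 − (1+r)^−n)/r] × (1+r) = 11,100 × [1 − (1+r)^−35] / r × (1+r) = $164,351.80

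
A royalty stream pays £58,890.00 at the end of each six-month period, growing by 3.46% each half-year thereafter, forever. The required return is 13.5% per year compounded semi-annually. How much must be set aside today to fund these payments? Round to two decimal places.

Periodic rate r = 0.135/2 per half-year.
Growing perpetuity (Gordon): PV = PMT₁ / (r − g) = 58,890 / (r − 0.0346) = £1,789,969.60.

£1,789,969.60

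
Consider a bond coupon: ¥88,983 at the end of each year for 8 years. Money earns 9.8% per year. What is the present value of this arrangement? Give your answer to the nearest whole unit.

This is an ordinary annuity: 8 payments of ¥88,983 at the end of each year.
Periodic rate r = 0.098 per year.
PV = PMT × [(1 − (1+r)^−n)/r] = 88,983 × [1 − (1+r)^−8] / r = ¥478,194

¥478,194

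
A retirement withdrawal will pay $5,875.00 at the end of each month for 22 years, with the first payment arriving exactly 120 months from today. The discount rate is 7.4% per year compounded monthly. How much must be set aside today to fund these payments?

Ordinary annuity of 264 payments, first payment at period 120.
Periodic rate r = 0.074/12 per month; n is counted in months.
The ordinary-annuity PV formula values the stream one period before the first payment (period 119); discount that back 119 periods:
PV₀ = 5,875 × [1 − (1+r)^−264] / r × (1+r)^−119 = $367,947.99

$367,947.99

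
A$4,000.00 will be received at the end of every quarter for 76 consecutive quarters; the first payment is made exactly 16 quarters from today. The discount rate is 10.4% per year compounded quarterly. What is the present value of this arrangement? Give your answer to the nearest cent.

Ordinary annuity of 76 payments, first payment at period 16.
Periodic rate r = 0.104/4 per quarter; n is counted in quarters.
The ordinary-annuity PV formula values the stream one period before the first payment (period 15); discount that back 15 periods:
PV₀ = 4,000 × [1 − (1+r)^−76] / r × (1+r)^−15 = A$89,800.49

A$89,800.49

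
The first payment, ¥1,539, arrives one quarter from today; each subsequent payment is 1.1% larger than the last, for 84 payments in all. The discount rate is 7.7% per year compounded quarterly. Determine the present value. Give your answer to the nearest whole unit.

¥92,291

Periodic rate r = 0.077/4 per quarter; n is counted in quarters.
Growing ordinary annuity: PV = PMT₁ × [1 − ((1+g)/(1+r))^n] / (r − g) = 1,539 × [1 − ((1+0.011)/(1+r))^84] / (r − 0.011) = ¥92,291.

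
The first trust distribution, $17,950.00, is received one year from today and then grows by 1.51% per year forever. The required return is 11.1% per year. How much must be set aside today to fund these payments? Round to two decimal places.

Periodic rate r = 0.111 per year.
Growing perpetuity (Gordon): PV = PMT₁ / (r − g) = 17,950 / (r − 0.0151) = $187,174.14.

$187,174.14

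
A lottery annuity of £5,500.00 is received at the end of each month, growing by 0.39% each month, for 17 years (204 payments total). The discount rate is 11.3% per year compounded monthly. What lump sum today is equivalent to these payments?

Periodic rate r = 0.113/12 per month; n is counted in months.
Growing ordinary annuity: PV = PMT₁ × [1 − ((1+g)/(1+r))^n] / (r − g) = 5,500 × [1 − ((1+0.0039)/(1+r))^204] / (r − 0.0039) = £671,020.22.

£671,020.22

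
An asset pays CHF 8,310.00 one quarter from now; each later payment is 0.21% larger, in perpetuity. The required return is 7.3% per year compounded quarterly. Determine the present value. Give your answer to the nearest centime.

Periodic rate r = 0.073/4 per quarter.
Growing perpetuity (Gordon): PV = PMT₁ / (r − g) = 8,310 / (r − 0.0021) = CHF 514,551.08.

CHF 514,551.08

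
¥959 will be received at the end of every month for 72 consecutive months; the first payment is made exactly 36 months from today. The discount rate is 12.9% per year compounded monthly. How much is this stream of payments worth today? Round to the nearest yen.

¥32,945

Ordinary annuity of 72 payments, first payment at period 36.
Periodic rate r = 0.129/12 per month; n is counted in months.
The ordinary-annuity PV formula values the stream one period before the first payment (period 35); discount that back 35 periods:
PV₀ = 959 × [1 − (1+r)^−72] / r × (1+r)^−35 = ¥32,945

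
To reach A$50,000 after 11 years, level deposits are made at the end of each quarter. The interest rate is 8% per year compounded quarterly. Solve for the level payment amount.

A$719.40

Level ordinary annuity; solve FV = PMT × [((1+r)^n − 1)/r] for PMT.
Periodic rate r = 0.08/4 per quarter; n is counted in quarters.
With n = 44: PMT = 50,000 / ([((1+r)^n − 1)/r]) = A$719.40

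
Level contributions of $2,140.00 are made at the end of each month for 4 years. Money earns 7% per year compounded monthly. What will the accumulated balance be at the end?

This is an ordinary annuity: 48 deposits of $2,140.00 at the end of each month.
Periodic rate r = 0.07/12 per month; n is counted in months.
FV = PMT × [((1+r)^n − 1)/r] = 2,140 × [(1+r)^48 − 1] / r = $118,147.77

$118,147.77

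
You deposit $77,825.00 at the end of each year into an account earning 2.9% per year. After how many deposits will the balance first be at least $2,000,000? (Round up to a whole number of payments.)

20 payments

Periodic rate r = 0.029 per year.
Ordinary annuity FV: 2,000,000 = 77,825 × [((1+r)^n − 1)/r].
(1+r)^n = 1 + 2,000,000 × r / 77,825, so n = ln(1 + 2,000,000·r/77,825) / ln(1+r) = 19.48.
Round up to a whole number of payments: n = 20.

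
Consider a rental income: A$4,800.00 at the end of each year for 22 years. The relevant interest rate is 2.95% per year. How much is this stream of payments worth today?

This is an ordinary annuity: 22 payments of A$4,800.00 at the end of each year.
Periodic rate r = 0.0295 per year.
PV = PMT × [(1 − (1+r)^−n)/r] = 4,800 × [1 − (1+r)^−22] / r = A$76,881.79

A$76,881.79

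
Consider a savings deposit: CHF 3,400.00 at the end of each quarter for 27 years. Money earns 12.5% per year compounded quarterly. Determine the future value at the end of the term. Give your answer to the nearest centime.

This is an ordinary annuity: 108 deposits of CHF 3,400.00 at the end of each quarter.
Periodic rate r = 0.125/4 per quarter; n is counted in quarters.
FV = PMT × [((1+r)^n − 1)/r] = 3,400 × [(1+r)^108 − 1] / r = CHF 2,910,711.89

CHF 2,910,711.89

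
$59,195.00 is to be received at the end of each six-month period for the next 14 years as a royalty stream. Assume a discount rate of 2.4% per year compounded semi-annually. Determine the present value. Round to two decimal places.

$1,400,682.97

This is an ordinary annuity: 28 payments of $59,195.00 at the end of each six-month period.
Periodic rate r = 0.024/2 per half-year; n is counted in half-years.
PV = PMT × [(1 − (1+r)^−n)/r] = 59,195 × [1 − (1+r)^−28] / r = $1,400,682.97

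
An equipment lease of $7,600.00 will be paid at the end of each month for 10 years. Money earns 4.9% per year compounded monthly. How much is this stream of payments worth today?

This is an ordinary annuity: 120 payments of $7,600.00 at the end of each month.
Periodic rate r = 0.049/12 per month; n is counted in months.
PV = PMT × [(1 − (1+r)^−n)/r] = 7,600 × [1 − (1+r)^−120] / r = $719,851.06

$719,851.06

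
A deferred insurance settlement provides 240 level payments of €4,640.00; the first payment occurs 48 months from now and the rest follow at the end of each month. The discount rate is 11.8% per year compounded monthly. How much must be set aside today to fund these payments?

Ordinary annuity of 240 payments, first payment at period 48.
Periodic rate r = 0.118/12 per month; n is counted in months.
The ordinary-annuity PV formula values the stream one period before the first payment (period 47); discount that back 47 periods:
PV₀ = 4,640 × [1 − (1+r)^−240] / r × (1+r)^−47 = €269,452.74

€269,452.74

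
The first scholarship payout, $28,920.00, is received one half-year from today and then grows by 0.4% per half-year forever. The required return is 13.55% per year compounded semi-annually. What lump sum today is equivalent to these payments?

$453,647.06

Periodic rate r = 0.1355/2 per half-year.
Growing perpetuity (Gordon): PV = PMT₁ / (r − g) = 28,920 / (r − 0.004) = $453,647.06.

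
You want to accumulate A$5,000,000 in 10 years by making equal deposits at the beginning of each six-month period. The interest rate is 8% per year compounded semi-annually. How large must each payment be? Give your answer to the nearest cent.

A$161,450.72

Level annuity due; solve FV = PMT × [((1+r)^n − 1)/r] × (1+r) for PMT.
Periodic rate r = 0.08/2 per half-year; n is counted in half-years.
With n = 20: PMT = 5,000,000 / ([((1+r)^n − 1)/r] × (1+r)) = A$161,450.72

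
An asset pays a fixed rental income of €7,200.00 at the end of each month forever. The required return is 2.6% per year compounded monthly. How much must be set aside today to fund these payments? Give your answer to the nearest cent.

€3,323,076.92

Periodic rate r = 0.026/12 per month.
Level perpetuity: PV = PMT / r = 7,200 / (0.026/12) = €3,323,076.92.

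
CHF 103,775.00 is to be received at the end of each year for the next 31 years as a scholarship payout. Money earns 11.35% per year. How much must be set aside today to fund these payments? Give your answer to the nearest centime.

CHF 881,680.95

This is an ordinary annuity: 31 payments of CHF 103,775.00 at the end of each year.
Periodic rate r = 0.1135 per year.
PV = PMT × [(1 − (1+r)^−n)/r] = 103,775 × [1 − (1+r)^−31] / r = CHF 881,680.95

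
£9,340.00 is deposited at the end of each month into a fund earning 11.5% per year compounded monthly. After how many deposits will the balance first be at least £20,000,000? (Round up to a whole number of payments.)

Periodic rate r = 0.115/12 per month; n is counted in months.
Ordinary annuity FV: 20,000,000 = 9,340 × [((1+r)^n − 1)/r].
(1+r)^n = 1 + 20,000,000 × r / 9,340, so n = ln(1 + 20,000,000·r/9,340) / ln(1+r) = 321.78.
Round up to a whole number of payments: n = 322.

322 payments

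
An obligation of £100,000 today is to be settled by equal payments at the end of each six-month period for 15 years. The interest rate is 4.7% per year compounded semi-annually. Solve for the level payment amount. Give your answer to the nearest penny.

£4,682.72

Level ordinary annuity; solve PV = PMT × [(1 − (1+r)^−n)/r] for PMT.
Periodic rate r = 0.047/2 per half-year; n is counted in half-years.
With n = 30: PMT = 100,000 / ([(1 − (1+r)^−n)/r]) = £4,682.72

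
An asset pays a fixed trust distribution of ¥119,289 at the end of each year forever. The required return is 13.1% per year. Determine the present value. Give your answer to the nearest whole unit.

Periodic rate r = 0.131 per year.
Level perpetuity: PV = PMT / r = 119,289 / (0.131) = ¥910,603.

¥910,603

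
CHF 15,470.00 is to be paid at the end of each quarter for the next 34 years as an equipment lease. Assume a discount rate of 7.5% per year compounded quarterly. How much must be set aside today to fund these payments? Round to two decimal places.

This is an ordinary annuity: 136 payments of CHF 15,470.00 at the end of each quarter.
Periodic rate r = 0.075/4 per quarter; n is counted in quarters.
PV = PMT × [(1 − (1+r)^−n)/r] = 15,470 × [1 − (1+r)^−136] / r = CHF 759,104.87

CHF 759,104.87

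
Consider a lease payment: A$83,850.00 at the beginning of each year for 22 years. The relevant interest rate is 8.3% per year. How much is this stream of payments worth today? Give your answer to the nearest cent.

This is an annuity due: 22 payments of A$83,850.00 at the beginning of each year.
Periodic rate r = 0.083 per year.
PV = PMT × [(1 − (1+r)^−n)/r] × (1+r) = 83,850 × [1 − (1+r)^−22] / r × (1+r) = A$904,757.50

A$904,757.50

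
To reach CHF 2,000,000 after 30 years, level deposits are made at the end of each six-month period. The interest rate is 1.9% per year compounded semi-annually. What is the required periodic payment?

Level ordinary annuity; solve FV = PMT × [((1+r)^n − 1)/r] for PMT.
Periodic rate r = 0.019/2 per half-year; n is counted in half-years.
With n = 60: PMT = 2,000,000 / ([((1+r)^n − 1)/r]) = CHF 24,884.88

CHF 24,884.88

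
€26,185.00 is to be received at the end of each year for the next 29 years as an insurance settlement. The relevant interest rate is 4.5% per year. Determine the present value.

This is an ordinary annuity: 29 payments of €26,185.00 at the end of each year.
Periodic rate r = 0.045 per year.
PV = PMT × [(1 − (1+r)^−n)/r] = 26,185 × [1 − (1+r)^−29] / r = €419,533.15

€419,533.15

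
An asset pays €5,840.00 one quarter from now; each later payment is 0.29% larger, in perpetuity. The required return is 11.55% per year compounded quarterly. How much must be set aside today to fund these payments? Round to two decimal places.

Periodic rate r = 0.1155/4 per quarter.
Growing perpetuity (Gordon): PV = PMT₁ / (r − g) = 5,840 / (r − 0.0029) = €224,831.57.

€224,831.57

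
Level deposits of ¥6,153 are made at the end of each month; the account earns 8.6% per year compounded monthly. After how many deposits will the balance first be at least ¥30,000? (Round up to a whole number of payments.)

5 payments

Periodic rate r = 0.086/12 per month; n is counted in months.
Ordinary annuity FV: 30,000 = 6,153 × [((1+r)^n − 1)/r].
(1+r)^n = 1 + 30,000 × r / 6,153, so n = ln(1 + 30,000·r/6,153) / ln(1+r) = 4.81.
Round up to a whole number of payments: n = 5.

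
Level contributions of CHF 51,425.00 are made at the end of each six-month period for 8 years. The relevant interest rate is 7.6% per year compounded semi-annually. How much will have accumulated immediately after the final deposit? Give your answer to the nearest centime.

This is an ordinary annuity: 16 deposits of CHF 51,425.00 at the end of each six-month period.
Periodic rate r = 0.076/2 per half-year; n is counted in half-years.
FV = PMT × [((1+r)^n − 1)/r] = 51,425 × [(1+r)^16 − 1] / r = CHF 1,104,520.83

CHF 1,104,520.83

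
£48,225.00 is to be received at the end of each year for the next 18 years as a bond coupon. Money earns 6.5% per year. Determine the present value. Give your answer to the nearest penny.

£503,105.69

This is an ordinary annuity: 18 payments of £48,225.00 at the end of each year.
Periodic rate r = 0.065 per year.
PV = PMT × [(1 − (1+r)^−n)/r] = 48,225 × [1 − (1+r)^−18] / r = £503,105.69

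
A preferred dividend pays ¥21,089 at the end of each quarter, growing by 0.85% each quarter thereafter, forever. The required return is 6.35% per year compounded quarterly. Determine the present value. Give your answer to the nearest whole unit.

¥2,859,525

Periodic rate r = 0.0635/4 per quarter.
Growing perpetuity (Gordon): PV = PMT₁ / (r − g) = 21,089 / (r − 0.0085) = ¥2,859,525.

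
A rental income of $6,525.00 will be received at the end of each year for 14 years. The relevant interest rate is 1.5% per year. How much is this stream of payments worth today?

$81,845.56

This is an ordinary annuity: 14 payments of $6,525.00 at the end of each year.
Periodic rate r = 0.015 per year.
PV = PMT × [(1 − (1+r)^−n)/r] = 6,525 × [1 − (1+r)^−14] / r = $81,845.56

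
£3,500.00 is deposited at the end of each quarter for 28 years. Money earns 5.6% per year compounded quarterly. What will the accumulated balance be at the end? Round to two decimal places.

£936,290.27

This is an ordinary annuity: 112 deposits of £3,500.00 at the end of each quarter.
Periodic rate r = 0.056/4 per quarter; n is counted in quarters.
FV = PMT × [((1+r)^n − 1)/r] = 3,500 × [(1+r)^112 − 1] / r = £936,290.27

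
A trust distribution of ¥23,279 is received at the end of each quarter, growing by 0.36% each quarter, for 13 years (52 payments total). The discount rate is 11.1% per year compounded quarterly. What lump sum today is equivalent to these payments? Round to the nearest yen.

Periodic rate r = 0.111/4 per quarter; n is counted in quarters.
Growing ordinary annuity: PV = PMT₁ × [1 − ((1+g)/(1+r))^n] / (r − g) = 23,279 × [1 − ((1+0.0036)/(1+r))^52] / (r − 0.0036) = ¥684,002.

¥684,002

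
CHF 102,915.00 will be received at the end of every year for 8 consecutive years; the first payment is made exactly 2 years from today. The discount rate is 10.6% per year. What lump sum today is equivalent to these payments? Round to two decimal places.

Ordinary annuity of 8 payments, first payment at period 2.
Periodic rate r = 0.106 per year.
The ordinary-annuity PV formula values the stream one period before the first payment (period 1); discount that back 1 periods:
PV₀ = 102,915 × [1 − (1+r)^−8] / r × (1+r)^−1 = CHF 485,762.90

CHF 485,762.90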